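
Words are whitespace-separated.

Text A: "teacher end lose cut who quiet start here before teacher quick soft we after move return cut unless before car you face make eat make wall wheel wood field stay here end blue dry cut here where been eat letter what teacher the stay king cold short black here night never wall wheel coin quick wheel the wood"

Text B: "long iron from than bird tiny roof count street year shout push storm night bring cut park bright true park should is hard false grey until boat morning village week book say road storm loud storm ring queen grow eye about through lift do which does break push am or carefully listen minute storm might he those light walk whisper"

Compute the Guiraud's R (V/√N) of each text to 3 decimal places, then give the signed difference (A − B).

A: V=40, N=58, R=5.252
B: V=55, N=60, R=7.100
Difference = 5.252 − 7.100 = -1.848

-1.848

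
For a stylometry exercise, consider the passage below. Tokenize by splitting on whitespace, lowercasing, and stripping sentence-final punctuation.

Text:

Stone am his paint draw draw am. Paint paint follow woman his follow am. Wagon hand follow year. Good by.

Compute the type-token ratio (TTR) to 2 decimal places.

0.60

N = 20 tokens, V = 12 types.
TTR = V / N = 12 / 20 = 0.60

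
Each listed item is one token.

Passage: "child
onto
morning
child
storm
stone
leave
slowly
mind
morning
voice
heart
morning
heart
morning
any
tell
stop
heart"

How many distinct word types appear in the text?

13

Distinct types: {any, child, heart, leave, mind, morning, onto, slowly, stone, stop, storm, tell, voice}
V = 13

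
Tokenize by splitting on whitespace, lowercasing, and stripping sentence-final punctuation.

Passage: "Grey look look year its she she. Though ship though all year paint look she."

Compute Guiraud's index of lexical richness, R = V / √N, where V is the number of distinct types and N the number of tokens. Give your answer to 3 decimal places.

2.324

N = 15, V = 9.
√N = 3.872983
R = 9 / 3.872983 = 2.324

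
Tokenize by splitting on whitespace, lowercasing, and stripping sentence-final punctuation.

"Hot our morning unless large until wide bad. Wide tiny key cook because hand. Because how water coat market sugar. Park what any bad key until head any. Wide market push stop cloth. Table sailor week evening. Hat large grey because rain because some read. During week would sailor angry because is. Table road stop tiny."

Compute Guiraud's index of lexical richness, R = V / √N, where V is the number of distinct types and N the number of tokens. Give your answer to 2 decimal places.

5.21

N = 56, V = 39.
√N = 7.483315
R = 39 / 7.483315 = 5.21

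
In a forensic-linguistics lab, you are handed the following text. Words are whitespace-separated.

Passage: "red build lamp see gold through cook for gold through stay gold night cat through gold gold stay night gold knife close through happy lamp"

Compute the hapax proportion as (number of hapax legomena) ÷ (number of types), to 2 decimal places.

0.64

Frequencies: gold:6, through:4, lamp:2, stay:2, night:2, red:1, build:1, see:1, cook:1, for:1, cat:1, knife:1, close:1, happy:1
Hapax count = 9; type count = 14.
Ratio = 9 / 14 = 0.64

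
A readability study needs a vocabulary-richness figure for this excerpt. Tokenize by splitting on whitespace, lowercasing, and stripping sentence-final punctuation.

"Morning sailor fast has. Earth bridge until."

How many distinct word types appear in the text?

Distinct types: {bridge, earth, fast, has, morning, sailor, until}
V = 7

7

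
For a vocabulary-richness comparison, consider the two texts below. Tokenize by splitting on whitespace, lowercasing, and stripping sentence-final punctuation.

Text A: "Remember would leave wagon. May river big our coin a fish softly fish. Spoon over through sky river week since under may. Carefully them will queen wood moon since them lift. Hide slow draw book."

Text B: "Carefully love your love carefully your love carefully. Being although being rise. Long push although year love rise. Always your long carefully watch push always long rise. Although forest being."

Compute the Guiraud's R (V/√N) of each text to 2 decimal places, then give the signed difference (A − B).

A: V=30, N=35, R=5.07
B: V=12, N=30, R=2.19
Difference = 5.07 − 2.19 = 2.88

2.88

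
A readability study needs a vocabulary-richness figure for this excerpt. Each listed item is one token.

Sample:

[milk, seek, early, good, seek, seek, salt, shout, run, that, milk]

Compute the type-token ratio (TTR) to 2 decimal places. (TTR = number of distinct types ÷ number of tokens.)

N = 11 tokens, V = 8 types.
TTR = V / N = 8 / 11 = 0.73

0.73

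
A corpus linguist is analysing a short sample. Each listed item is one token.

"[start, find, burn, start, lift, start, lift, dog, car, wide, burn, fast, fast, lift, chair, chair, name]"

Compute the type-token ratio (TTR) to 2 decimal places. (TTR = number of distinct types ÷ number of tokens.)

0.59

N = 17 tokens, V = 10 types.
TTR = V / N = 10 / 17 = 0.59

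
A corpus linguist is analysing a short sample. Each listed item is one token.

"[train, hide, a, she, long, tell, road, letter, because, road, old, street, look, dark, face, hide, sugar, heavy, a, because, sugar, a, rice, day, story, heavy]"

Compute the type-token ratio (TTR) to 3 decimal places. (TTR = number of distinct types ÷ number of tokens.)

0.731

N = 26 tokens, V = 19 types.
TTR = V / N = 19 / 26 = 0.731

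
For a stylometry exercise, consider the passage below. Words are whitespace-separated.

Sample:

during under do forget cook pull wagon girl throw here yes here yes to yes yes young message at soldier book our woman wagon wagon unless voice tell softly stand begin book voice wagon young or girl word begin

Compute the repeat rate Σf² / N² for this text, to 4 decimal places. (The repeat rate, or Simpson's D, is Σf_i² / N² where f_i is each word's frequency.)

Frequencies: wagon:4, yes:4, girl:2, here:2, young:2, book:2, voice:2, begin:2, during:1, under:1, do:1, forget:1, cook:1, pull:1, throw:1, to:1, message:1, at:1, soldier:1, our:1, … (7 more, each freq 1)
Σf² = 75; N² = 1521
Repeat rate = 75 / 1521 = 0.0493

0.0493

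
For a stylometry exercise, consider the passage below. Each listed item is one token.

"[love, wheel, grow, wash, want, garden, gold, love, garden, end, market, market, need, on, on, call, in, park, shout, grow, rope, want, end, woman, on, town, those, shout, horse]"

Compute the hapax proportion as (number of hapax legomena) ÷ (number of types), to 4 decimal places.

Frequencies: on:3, love:2, grow:2, want:2, garden:2, end:2, market:2, shout:2, wheel:1, wash:1, gold:1, need:1, call:1, in:1, park:1, rope:1, woman:1, town:1, those:1, horse:1
Hapax count = 12; type count = 20.
Ratio = 12 / 20 = 0.6000

0.6000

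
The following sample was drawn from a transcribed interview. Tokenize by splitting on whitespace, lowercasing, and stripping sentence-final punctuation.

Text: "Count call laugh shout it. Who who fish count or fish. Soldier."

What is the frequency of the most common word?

Frequencies: count:2, who:2, fish:2, call:1, laugh:1, shout:1, it:1, or:1, soldier:1
Most common: 'count' with frequency 2.

2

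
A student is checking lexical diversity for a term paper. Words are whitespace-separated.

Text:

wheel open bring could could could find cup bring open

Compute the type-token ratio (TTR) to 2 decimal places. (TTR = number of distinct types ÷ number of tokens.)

N = 10 tokens, V = 6 types.
TTR = V / N = 6 / 10 = 0.60

0.60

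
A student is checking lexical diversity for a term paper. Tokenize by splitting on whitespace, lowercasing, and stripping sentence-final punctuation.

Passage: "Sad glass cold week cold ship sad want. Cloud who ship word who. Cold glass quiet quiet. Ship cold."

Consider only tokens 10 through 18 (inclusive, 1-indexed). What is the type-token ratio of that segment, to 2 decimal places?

0.67

Segment tokens 10–18: who, ship, word, who, cold, glass, quiet, quiet, ship
Segment N = 9, segment V = 6.
TTR = 6 / 9 = 0.67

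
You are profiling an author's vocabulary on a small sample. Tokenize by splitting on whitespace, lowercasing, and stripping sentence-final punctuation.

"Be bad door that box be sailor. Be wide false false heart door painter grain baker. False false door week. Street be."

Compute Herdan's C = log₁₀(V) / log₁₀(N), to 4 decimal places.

0.8538

N = 22, V = 14.
log₁₀(V) = 1.146128, log₁₀(N) = 1.342423
C = 1.146128 / 1.342423 = 0.8538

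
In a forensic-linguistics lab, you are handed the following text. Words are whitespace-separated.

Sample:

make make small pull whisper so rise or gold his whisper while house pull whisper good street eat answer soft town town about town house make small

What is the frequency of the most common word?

Frequencies: make:3, whisper:3, town:3, small:2, pull:2, house:2, so:1, rise:1, or:1, gold:1, his:1, while:1, good:1, street:1, eat:1, answer:1, soft:1, about:1
Most common: 'make' with frequency 3.

3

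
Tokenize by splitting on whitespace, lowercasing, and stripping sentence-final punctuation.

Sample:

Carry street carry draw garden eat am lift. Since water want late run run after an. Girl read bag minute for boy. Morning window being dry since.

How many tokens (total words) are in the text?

27

Tokens: carry, street, carry, draw, garden, eat, am, lift, since, water, want, late, run, run, after, an, girl, read, bag, minute, for, boy, morning, window, being, dry, since
N = 27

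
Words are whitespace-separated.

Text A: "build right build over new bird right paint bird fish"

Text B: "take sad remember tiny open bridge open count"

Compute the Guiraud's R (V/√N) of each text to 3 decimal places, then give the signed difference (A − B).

-0.261

A: V=7, N=10, R=2.214
B: V=7, N=8, R=2.475
Difference = 2.214 − 2.475 = -0.261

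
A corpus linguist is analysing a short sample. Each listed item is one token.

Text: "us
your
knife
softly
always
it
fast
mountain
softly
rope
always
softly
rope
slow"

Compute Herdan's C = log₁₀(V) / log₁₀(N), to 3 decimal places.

0.873

N = 14, V = 10.
log₁₀(V) = 1.000000, log₁₀(N) = 1.146128
C = 1.000000 / 1.146128 = 0.873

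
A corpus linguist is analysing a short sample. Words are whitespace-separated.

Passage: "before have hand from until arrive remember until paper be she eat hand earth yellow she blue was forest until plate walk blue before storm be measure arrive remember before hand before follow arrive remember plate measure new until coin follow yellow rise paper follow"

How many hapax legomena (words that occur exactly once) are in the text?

Frequencies: before:4, until:4, hand:3, arrive:3, remember:3, follow:3, paper:2, be:2, she:2, yellow:2, blue:2, plate:2, measure:2, have:1, from:1, eat:1, earth:1, was:1, forest:1, walk:1, … (4 more, each freq 1)
Hapax (freq=1): coin, earth, eat, forest, from, have, new, rise, storm, walk, was

11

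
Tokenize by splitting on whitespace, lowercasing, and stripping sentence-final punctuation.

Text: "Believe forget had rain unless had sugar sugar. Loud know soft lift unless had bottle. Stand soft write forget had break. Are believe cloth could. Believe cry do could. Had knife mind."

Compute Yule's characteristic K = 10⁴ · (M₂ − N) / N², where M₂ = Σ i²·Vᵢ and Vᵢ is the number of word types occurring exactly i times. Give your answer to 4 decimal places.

Frequencies: had:5, believe:3, forget:2, unless:2, sugar:2, soft:2, could:2, rain:1, loud:1, know:1, lift:1, bottle:1, stand:1, write:1, break:1, are:1, cloth:1, cry:1, do:1, knife:1, … (1 more, each freq 1)
N = 32. Frequency spectrum: V_1=14, V_2=5, V_3=1, V_5=1
M₂ = 1²·14 + 2²·5 + 3²·1 + 5²·1 = 68
K = 10000 × (68 − 32) / 32² = 351.5625

351.5625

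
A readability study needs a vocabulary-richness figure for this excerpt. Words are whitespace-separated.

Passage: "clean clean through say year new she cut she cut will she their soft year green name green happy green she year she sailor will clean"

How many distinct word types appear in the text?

Distinct types: {clean, cut, green, happy, name, new, sailor, say, she, soft, their, through, will, year}
V = 14

14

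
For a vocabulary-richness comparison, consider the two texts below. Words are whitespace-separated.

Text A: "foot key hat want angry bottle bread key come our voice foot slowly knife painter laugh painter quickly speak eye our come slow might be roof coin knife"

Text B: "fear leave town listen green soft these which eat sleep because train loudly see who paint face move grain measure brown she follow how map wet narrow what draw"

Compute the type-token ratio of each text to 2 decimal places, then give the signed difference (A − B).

-0.21

TTR(A) = 22/28 = 0.79
TTR(B) = 29/29 = 1.00
Difference = 0.79 − 1.00 = -0.21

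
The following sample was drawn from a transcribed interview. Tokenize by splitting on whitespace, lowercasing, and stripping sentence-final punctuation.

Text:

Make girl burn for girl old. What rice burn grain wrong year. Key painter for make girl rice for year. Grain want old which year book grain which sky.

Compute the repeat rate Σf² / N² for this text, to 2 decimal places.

0.07

Frequencies: girl:3, for:3, grain:3, year:3, make:2, burn:2, old:2, rice:2, which:2, what:1, wrong:1, key:1, painter:1, want:1, book:1, sky:1
Σf² = 63; N² = 841
Repeat rate = 63 / 841 = 0.07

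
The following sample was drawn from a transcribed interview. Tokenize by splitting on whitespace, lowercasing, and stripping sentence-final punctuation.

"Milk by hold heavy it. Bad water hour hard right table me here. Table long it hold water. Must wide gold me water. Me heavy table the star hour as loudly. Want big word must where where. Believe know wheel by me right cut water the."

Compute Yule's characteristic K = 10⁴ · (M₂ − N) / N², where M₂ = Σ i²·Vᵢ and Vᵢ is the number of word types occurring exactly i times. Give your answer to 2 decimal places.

226.84

Frequencies: water:4, me:4, table:3, by:2, hold:2, heavy:2, it:2, hour:2, right:2, must:2, the:2, where:2, milk:1, bad:1, hard:1, here:1, long:1, wide:1, gold:1, star:1, … (9 more, each freq 1)
N = 46. Frequency spectrum: V_1=17, V_2=9, V_3=1, V_4=2
M₂ = 1²·17 + 2²·9 + 3²·1 + 4²·2 = 94
K = 10000 × (94 − 46) / 46² = 226.84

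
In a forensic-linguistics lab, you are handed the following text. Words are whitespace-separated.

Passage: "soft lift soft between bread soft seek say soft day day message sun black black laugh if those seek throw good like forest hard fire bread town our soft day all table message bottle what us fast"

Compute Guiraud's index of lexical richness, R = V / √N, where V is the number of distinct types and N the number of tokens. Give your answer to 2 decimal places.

N = 37, V = 27.
√N = 6.082763
R = 27 / 6.082763 = 4.44

4.44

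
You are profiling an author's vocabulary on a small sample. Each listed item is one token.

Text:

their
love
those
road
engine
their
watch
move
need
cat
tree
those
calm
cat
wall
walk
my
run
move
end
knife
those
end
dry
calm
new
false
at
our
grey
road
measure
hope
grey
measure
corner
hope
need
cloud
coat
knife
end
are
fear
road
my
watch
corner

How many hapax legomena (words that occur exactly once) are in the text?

15

Frequencies: those:3, road:3, end:3, their:2, watch:2, move:2, need:2, cat:2, calm:2, my:2, knife:2, grey:2, measure:2, hope:2, corner:2, love:1, engine:1, tree:1, wall:1, walk:1, … (10 more, each freq 1)
Hapax (freq=1): are, at, cloud, coat, dry, engine, false, fear, love, new, our, run, tree, walk, wall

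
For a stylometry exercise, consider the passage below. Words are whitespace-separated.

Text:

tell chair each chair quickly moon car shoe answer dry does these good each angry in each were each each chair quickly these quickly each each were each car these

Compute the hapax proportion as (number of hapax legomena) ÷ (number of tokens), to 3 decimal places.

0.300

Frequencies: each:8, chair:3, quickly:3, these:3, car:2, were:2, tell:1, moon:1, shoe:1, answer:1, dry:1, does:1, good:1, angry:1, in:1
Hapax count = 9; token count = 30.
Ratio = 9 / 30 = 0.300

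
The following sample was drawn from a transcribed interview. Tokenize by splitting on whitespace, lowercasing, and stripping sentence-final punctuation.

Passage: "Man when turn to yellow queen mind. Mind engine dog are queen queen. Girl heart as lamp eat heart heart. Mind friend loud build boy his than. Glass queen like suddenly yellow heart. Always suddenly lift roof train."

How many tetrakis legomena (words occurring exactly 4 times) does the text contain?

2

Frequencies: queen:4, heart:4, mind:3, yellow:2, suddenly:2, man:1, when:1, turn:1, to:1, engine:1, dog:1, are:1, girl:1, as:1, lamp:1, eat:1, friend:1, loud:1, build:1, boy:1, … (8 more, each freq 1)
Words with frequency 4: heart, queen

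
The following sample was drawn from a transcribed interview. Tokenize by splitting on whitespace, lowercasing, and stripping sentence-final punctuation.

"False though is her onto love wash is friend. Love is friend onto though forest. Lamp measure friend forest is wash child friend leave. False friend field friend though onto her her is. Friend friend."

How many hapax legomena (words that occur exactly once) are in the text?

5

Frequencies: friend:8, is:5, though:3, her:3, onto:3, false:2, love:2, wash:2, forest:2, lamp:1, measure:1, child:1, leave:1, field:1
Hapax (freq=1): child, field, lamp, leave, measure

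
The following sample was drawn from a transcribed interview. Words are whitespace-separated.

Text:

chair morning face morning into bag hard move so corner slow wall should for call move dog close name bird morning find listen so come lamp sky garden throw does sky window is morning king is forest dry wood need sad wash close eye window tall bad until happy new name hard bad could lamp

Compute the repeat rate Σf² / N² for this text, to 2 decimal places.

0.03

Frequencies: morning:4, hard:2, move:2, so:2, close:2, name:2, lamp:2, sky:2, window:2, is:2, bad:2, chair:1, face:1, into:1, bag:1, corner:1, slow:1, wall:1, should:1, for:1, … (22 more, each freq 1)
Σf² = 87; N² = 3025
Repeat rate = 87 / 3025 = 0.03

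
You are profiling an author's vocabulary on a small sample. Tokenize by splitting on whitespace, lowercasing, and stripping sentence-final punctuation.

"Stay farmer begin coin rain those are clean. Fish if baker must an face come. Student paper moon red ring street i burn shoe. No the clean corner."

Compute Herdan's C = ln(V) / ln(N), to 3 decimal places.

0.989

N = 28, V = 27.
ln(V) = 3.295837, ln(N) = 3.332205
C = 3.295837 / 3.332205 = 0.989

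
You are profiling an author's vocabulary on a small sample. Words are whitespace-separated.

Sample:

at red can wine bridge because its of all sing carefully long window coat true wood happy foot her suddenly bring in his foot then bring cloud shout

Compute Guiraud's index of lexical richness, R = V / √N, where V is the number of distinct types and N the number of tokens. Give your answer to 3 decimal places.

4.914

N = 28, V = 26.
√N = 5.291503
R = 26 / 5.291503 = 4.914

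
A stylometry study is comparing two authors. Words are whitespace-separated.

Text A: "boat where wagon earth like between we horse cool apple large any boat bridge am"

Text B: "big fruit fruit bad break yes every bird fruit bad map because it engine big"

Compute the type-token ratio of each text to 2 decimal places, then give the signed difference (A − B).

TTR(A) = 14/15 = 0.93
TTR(B) = 11/15 = 0.73
Difference = 0.93 − 0.73 = 0.20

0.20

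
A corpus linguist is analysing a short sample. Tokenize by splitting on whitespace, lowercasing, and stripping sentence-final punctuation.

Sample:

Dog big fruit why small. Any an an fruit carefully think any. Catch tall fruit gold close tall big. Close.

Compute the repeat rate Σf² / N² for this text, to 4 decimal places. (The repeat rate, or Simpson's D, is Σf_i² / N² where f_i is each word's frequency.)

Frequencies: fruit:3, big:2, any:2, an:2, tall:2, close:2, dog:1, why:1, small:1, carefully:1, think:1, catch:1, gold:1
Σf² = 36; N² = 400
Repeat rate = 36 / 400 = 0.0900

0.0900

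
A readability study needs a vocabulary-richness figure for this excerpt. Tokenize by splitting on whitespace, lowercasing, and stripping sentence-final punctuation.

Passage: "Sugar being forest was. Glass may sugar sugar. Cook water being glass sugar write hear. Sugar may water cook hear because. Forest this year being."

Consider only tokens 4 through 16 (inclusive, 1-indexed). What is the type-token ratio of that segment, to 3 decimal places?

0.692

Segment tokens 4–16: was, glass, may, sugar, sugar, cook, water, being, glass, sugar, write, hear, sugar
Segment N = 13, segment V = 9.
TTR = 9 / 13 = 0.692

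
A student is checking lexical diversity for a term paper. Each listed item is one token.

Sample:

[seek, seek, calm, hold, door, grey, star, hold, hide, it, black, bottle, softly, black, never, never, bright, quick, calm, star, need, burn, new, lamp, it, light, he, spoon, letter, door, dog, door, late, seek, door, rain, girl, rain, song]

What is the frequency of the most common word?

4

Frequencies: door:4, seek:3, calm:2, hold:2, star:2, it:2, black:2, never:2, rain:2, grey:1, hide:1, bottle:1, softly:1, bright:1, quick:1, need:1, burn:1, new:1, lamp:1, light:1, … (7 more, each freq 1)
Most common: 'door' with frequency 4.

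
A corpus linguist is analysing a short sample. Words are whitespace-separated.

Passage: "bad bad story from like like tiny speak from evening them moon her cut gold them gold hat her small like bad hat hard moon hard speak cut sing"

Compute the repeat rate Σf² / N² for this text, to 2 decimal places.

0.07

Frequencies: bad:3, like:3, from:2, speak:2, them:2, moon:2, her:2, cut:2, gold:2, hat:2, hard:2, story:1, tiny:1, evening:1, small:1, sing:1
Σf² = 59; N² = 841
Repeat rate = 59 / 841 = 0.07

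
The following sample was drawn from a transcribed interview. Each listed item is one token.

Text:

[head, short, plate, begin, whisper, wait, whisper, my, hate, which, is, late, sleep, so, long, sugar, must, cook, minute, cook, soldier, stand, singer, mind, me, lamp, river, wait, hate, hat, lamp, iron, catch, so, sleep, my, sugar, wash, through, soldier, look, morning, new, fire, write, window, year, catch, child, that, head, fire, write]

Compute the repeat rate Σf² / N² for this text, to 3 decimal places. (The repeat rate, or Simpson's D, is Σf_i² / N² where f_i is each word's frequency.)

0.029

Frequencies: head:2, whisper:2, wait:2, my:2, hate:2, sleep:2, so:2, sugar:2, cook:2, soldier:2, lamp:2, catch:2, fire:2, write:2, short:1, plate:1, begin:1, which:1, is:1, late:1, … (19 more, each freq 1)
Σf² = 81; N² = 2809
Repeat rate = 81 / 2809 = 0.029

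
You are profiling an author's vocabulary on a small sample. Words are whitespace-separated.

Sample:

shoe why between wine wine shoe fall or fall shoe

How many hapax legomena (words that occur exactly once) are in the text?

Frequencies: shoe:3, wine:2, fall:2, why:1, between:1, or:1
Hapax (freq=1): between, or, why

3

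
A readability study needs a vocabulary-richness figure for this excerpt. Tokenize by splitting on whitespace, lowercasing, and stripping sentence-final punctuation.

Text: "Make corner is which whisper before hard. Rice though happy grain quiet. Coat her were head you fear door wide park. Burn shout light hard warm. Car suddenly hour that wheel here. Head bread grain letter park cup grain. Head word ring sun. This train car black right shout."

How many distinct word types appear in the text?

41

Distinct types: {before, black, bread, burn, car, coat, corner, cup, door, fear, grain, happy, hard, head, her, here, hour, is, letter, light, make, park, quiet, rice, right, ring, shout, suddenly, sun, that, this, though, train, warm, were, wheel, which, whisper, wide, word, you}
V = 41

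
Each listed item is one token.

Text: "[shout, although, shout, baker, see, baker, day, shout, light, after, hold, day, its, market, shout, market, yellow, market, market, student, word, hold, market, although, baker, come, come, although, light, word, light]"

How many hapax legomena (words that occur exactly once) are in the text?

Frequencies: market:5, shout:4, although:3, baker:3, light:3, day:2, hold:2, word:2, come:2, see:1, after:1, its:1, yellow:1, student:1
Hapax (freq=1): after, its, see, student, yellow

5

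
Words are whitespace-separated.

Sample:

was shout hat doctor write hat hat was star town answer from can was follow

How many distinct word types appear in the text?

Distinct types: {answer, can, doctor, follow, from, hat, shout, star, town, was, write}
V = 11

11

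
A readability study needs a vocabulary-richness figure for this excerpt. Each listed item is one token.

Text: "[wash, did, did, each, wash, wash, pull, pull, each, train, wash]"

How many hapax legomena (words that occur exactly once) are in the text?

Frequencies: wash:4, did:2, each:2, pull:2, train:1
Hapax (freq=1): train

1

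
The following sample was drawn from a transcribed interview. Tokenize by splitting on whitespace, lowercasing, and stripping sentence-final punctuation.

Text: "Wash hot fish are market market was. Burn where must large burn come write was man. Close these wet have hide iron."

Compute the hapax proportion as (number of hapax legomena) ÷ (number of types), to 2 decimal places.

0.84

Frequencies: market:2, was:2, burn:2, wash:1, hot:1, fish:1, are:1, where:1, must:1, large:1, come:1, write:1, man:1, close:1, these:1, wet:1, have:1, hide:1, iron:1
Hapax count = 16; type count = 19.
Ratio = 16 / 19 = 0.84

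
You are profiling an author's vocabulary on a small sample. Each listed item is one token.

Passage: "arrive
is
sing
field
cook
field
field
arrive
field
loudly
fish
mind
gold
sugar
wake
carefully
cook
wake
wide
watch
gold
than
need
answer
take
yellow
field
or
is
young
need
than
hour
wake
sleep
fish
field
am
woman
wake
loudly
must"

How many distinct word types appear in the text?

Distinct types: {am, answer, arrive, carefully, cook, field, fish, gold, hour, is, loudly, mind, must, need, or, sing, sleep, sugar, take, than, wake, watch, wide, woman, yellow, young}
V = 26

26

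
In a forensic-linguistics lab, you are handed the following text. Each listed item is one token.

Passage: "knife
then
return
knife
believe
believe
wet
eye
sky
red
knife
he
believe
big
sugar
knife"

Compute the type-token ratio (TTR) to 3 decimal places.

N = 16 tokens, V = 11 types.
TTR = V / N = 11 / 16 = 0.688

0.688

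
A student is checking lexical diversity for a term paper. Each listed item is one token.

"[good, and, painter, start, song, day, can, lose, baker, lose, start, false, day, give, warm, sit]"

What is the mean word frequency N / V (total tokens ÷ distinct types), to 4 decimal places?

N = 16 tokens, V = 13 types.
Mean frequency = N / V = 16 / 13 = 1.2308

1.2308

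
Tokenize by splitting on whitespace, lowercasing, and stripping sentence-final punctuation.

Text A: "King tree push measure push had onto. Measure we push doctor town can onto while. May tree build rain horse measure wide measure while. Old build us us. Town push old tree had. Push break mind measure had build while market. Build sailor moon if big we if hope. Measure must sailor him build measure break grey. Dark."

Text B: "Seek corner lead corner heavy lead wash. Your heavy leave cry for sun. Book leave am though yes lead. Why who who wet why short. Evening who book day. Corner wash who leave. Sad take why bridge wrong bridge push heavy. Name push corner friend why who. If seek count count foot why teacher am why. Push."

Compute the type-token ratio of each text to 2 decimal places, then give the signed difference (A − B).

TTR(A) = 30/58 = 0.52
TTR(B) = 31/57 = 0.54
Difference = 0.52 − 0.54 = -0.02

-0.02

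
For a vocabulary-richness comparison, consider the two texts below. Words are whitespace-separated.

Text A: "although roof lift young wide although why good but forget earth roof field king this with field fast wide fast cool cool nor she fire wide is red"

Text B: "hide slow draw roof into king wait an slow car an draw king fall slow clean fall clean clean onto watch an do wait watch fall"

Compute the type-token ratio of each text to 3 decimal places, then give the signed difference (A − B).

0.212

TTR(A) = 21/28 = 0.750
TTR(B) = 14/26 = 0.538
Difference = 0.750 − 0.538 = 0.212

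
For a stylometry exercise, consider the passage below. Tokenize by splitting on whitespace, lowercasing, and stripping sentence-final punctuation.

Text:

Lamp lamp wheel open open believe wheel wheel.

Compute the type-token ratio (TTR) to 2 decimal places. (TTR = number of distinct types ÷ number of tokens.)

0.50

N = 8 tokens, V = 4 types.
TTR = V / N = 4 / 8 = 0.50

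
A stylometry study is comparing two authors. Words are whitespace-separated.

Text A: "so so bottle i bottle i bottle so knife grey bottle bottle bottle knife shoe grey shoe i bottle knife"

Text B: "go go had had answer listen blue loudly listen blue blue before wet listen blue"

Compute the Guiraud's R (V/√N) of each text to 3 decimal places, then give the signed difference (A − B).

-0.724

A: V=6, N=20, R=1.342
B: V=8, N=15, R=2.066
Difference = 1.342 − 2.066 = -0.724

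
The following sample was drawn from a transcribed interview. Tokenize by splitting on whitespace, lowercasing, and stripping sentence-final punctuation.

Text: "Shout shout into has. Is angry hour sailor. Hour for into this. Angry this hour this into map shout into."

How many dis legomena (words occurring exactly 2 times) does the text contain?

1

Frequencies: into:4, shout:3, hour:3, this:3, angry:2, has:1, is:1, sailor:1, for:1, map:1
Words with frequency 2: angry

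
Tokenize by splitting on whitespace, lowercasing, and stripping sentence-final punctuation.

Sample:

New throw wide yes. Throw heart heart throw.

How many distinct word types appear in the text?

5

Distinct types: {heart, new, throw, wide, yes}
V = 5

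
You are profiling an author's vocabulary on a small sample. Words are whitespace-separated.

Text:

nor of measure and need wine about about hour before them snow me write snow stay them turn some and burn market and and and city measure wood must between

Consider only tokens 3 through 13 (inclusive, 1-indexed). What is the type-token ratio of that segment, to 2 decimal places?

0.91

Segment tokens 3–13: measure, and, need, wine, about, about, hour, before, them, snow, me
Segment N = 11, segment V = 10.
TTR = 10 / 11 = 0.91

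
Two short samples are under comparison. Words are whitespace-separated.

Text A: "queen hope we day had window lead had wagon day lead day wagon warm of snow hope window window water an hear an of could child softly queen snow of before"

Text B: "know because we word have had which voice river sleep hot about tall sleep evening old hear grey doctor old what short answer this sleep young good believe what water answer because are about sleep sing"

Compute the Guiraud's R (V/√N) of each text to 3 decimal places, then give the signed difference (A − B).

-1.434

A: V=18, N=31, R=3.233
B: V=28, N=36, R=4.667
Difference = 3.233 − 4.667 = -1.434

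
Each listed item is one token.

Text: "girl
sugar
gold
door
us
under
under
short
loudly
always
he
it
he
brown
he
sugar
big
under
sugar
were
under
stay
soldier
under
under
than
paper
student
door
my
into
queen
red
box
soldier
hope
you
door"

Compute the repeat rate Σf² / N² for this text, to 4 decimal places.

0.0609

Frequencies: under:6, sugar:3, door:3, he:3, soldier:2, girl:1, gold:1, us:1, short:1, loudly:1, always:1, it:1, brown:1, big:1, were:1, stay:1, than:1, paper:1, student:1, my:1, … (6 more, each freq 1)
Σf² = 88; N² = 1444
Repeat rate = 88 / 1444 = 0.0609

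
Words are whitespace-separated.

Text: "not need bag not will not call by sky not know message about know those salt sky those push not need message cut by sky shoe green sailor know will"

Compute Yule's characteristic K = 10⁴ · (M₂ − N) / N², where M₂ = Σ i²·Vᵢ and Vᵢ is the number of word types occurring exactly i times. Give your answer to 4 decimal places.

466.6667

Frequencies: not:5, sky:3, know:3, need:2, will:2, by:2, message:2, those:2, bag:1, call:1, about:1, salt:1, push:1, cut:1, shoe:1, green:1, sailor:1
N = 30. Frequency spectrum: V_1=9, V_2=5, V_3=2, V_5=1
M₂ = 1²·9 + 2²·5 + 3²·2 + 5²·1 = 72
K = 10000 × (72 − 30) / 30² = 466.6667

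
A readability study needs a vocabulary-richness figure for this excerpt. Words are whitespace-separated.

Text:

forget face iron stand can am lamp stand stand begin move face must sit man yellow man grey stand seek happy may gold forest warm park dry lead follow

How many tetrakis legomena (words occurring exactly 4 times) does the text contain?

1

Frequencies: stand:4, face:2, man:2, forget:1, iron:1, can:1, am:1, lamp:1, begin:1, move:1, must:1, sit:1, yellow:1, grey:1, seek:1, happy:1, may:1, gold:1, forest:1, warm:1, … (4 more, each freq 1)
Words with frequency 4: stand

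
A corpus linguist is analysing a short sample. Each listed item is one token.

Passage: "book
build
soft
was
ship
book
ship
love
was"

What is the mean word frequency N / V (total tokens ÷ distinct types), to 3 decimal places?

1.500

N = 9 tokens, V = 6 types.
Mean frequency = N / V = 9 / 6 = 1.500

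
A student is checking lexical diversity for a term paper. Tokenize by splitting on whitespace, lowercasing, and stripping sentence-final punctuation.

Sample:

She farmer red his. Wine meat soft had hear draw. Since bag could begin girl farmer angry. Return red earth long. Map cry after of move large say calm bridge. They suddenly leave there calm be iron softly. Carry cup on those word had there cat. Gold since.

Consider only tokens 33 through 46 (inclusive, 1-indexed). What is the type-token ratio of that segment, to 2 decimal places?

Segment tokens 33–46: leave, there, calm, be, iron, softly, carry, cup, on, those, word, had, there, cat
Segment N = 14, segment V = 13.
TTR = 13 / 14 = 0.93

0.93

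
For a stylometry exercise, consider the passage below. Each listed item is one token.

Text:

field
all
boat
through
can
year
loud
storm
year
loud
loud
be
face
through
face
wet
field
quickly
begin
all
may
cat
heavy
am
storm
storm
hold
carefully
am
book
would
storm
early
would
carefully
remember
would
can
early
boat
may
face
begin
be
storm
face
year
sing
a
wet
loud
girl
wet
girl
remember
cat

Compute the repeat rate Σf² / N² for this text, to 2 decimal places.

0.05

Frequencies: storm:5, loud:4, face:4, year:3, wet:3, would:3, field:2, all:2, boat:2, through:2, can:2, be:2, begin:2, may:2, cat:2, am:2, carefully:2, early:2, remember:2, girl:2, … (6 more, each freq 1)
Σf² = 146; N² = 3136
Repeat rate = 146 / 3136 = 0.05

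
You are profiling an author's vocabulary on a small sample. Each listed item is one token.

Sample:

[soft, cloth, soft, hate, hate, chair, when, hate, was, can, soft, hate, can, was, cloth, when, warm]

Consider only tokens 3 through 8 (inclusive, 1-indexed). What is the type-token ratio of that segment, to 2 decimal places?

0.67

Segment tokens 3–8: soft, hate, hate, chair, when, hate
Segment N = 6, segment V = 4.
TTR = 4 / 6 = 0.67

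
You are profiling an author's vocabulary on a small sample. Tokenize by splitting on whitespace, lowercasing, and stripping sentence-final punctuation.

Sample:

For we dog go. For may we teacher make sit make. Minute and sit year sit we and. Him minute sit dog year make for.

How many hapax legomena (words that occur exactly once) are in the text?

4

Frequencies: sit:4, for:3, we:3, make:3, dog:2, minute:2, and:2, year:2, go:1, may:1, teacher:1, him:1
Hapax (freq=1): go, him, may, teacher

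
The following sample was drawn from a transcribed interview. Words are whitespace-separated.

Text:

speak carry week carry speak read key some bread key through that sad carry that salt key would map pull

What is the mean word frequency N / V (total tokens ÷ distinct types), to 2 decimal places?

1.43

N = 20 tokens, V = 14 types.
Mean frequency = N / V = 20 / 14 = 1.43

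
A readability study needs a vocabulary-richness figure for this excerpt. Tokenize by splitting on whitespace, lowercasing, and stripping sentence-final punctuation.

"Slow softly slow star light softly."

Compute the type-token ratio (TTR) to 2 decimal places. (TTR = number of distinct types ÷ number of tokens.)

N = 6 tokens, V = 4 types.
TTR = V / N = 4 / 6 = 0.67

0.67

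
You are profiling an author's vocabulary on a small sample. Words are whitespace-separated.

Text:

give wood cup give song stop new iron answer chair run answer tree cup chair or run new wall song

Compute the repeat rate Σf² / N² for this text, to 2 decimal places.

0.09

Frequencies: give:2, cup:2, song:2, new:2, answer:2, chair:2, run:2, wood:1, stop:1, iron:1, tree:1, or:1, wall:1
Σf² = 34; N² = 400
Repeat rate = 34 / 400 = 0.09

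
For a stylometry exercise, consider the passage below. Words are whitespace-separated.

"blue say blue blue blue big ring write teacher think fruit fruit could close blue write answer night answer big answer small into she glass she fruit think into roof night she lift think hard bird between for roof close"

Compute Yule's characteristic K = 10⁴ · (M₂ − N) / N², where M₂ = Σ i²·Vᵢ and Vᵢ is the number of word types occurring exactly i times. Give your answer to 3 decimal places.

350.000

Frequencies: blue:5, think:3, fruit:3, answer:3, she:3, big:2, write:2, close:2, night:2, into:2, roof:2, say:1, ring:1, teacher:1, could:1, small:1, glass:1, lift:1, hard:1, bird:1, … (2 more, each freq 1)
N = 40. Frequency spectrum: V_1=11, V_2=6, V_3=4, V_5=1
M₂ = 1²·11 + 2²·6 + 3²·4 + 5²·1 = 96
K = 10000 × (96 − 40) / 40² = 350.000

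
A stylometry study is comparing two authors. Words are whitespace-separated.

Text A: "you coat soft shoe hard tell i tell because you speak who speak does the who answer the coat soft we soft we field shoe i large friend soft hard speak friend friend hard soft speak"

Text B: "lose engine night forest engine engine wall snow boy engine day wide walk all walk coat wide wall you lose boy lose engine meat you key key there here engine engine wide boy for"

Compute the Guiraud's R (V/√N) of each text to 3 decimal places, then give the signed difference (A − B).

A: V=17, N=36, R=2.833
B: V=18, N=34, R=3.087
Difference = 2.833 − 3.087 = -0.254

-0.254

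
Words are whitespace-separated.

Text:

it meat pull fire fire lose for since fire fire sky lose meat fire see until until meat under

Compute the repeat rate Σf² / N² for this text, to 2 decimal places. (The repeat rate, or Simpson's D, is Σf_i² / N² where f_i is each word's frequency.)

Frequencies: fire:5, meat:3, lose:2, until:2, it:1, pull:1, for:1, since:1, sky:1, see:1, under:1
Σf² = 49; N² = 361
Repeat rate = 49 / 361 = 0.14

0.14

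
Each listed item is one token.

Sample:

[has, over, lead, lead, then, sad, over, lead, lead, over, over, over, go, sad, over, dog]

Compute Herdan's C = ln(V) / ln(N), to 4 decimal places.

0.7018

N = 16, V = 7.
ln(V) = 1.945910, ln(N) = 2.772589
C = 1.945910 / 2.772589 = 0.7018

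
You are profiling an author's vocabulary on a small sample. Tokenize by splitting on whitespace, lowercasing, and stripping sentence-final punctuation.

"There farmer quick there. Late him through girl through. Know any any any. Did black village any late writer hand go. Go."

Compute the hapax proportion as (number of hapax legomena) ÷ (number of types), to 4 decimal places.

0.6667

Frequencies: any:4, there:2, late:2, through:2, go:2, farmer:1, quick:1, him:1, girl:1, know:1, did:1, black:1, village:1, writer:1, hand:1
Hapax count = 10; type count = 15.
Ratio = 10 / 15 = 0.6667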